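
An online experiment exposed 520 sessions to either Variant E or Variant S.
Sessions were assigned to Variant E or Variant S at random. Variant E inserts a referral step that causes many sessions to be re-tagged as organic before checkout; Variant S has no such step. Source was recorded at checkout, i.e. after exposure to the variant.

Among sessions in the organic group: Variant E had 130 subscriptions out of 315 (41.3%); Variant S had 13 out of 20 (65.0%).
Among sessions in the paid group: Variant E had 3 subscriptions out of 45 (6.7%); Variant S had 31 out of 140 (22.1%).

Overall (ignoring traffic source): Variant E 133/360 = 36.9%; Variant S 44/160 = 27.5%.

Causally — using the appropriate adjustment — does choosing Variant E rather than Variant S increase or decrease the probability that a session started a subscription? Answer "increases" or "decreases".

Stratifying would compare variants among sessions the variants themselves sorted into traffic source groups — a form of selection on an intermediate. The unconditioned pooled rates give the total causal effect.
Pooled: Variant E 36.9% vs Variant S 27.5%; Variant E is higher overall.

increases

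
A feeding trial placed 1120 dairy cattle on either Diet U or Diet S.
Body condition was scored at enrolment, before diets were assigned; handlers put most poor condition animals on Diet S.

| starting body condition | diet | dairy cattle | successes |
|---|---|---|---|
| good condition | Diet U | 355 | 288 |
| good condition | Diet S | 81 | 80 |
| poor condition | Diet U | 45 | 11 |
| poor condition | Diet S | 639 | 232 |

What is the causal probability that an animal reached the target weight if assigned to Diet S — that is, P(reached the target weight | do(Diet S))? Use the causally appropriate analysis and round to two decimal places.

The starting body condition-specific comparison favours Diet S throughout, but the pooled figures favour Diet U. The question is whether to condition on starting body condition.
Here starting body condition is a common cause — it drives both which diet a case falls under and the outcome. The crude comparison mixes populations; the stratum-specific rates are the causally relevant ones.
Standardising Diet S to the population starting body condition mix: 0.389·80/81 + 0.611·232/639 = 0.606.

0.61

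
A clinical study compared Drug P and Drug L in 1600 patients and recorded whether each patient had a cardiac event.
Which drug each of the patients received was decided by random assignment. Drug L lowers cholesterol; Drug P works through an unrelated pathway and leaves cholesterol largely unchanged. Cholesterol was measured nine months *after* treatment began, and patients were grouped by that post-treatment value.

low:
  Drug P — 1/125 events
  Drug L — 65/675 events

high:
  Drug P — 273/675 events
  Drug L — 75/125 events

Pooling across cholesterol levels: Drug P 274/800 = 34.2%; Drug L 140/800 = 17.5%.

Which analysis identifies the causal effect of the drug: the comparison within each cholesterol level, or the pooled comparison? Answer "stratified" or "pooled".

pooled

The stratified and pooled comparisons disagree (Drug P wins within each cholesterol; Drug L wins overall), so the answer turns on the causal role of cholesterol.
The distribution of cholesterol is itself part of what the drug does — it is an intermediate outcome. Holding it fixed would remove that part of the effect; the total effect is the pooled difference.
Pooled: Drug P 34.2% vs Drug L 17.5%; Drug L is lower overall.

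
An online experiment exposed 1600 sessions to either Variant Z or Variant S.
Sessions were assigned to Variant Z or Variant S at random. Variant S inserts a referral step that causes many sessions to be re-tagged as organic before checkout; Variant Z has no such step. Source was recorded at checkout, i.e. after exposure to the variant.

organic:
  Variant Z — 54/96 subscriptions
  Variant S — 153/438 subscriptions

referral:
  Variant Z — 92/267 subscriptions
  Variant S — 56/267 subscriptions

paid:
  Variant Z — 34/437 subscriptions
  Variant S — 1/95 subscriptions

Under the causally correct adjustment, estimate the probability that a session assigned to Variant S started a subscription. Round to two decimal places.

0.26

Within every traffic source level Variant Z has the higher rate, yet pooled Variant S does — Simpson's reversal.
Traffic source here is a post-treatment variable shaped by the variant; conditioning on it would introduce bias rather than remove it. The overall comparison is the causal one.
So P(outcome | do(Variant S)) is just the pooled rate for Variant S: 210/800 = 0.263.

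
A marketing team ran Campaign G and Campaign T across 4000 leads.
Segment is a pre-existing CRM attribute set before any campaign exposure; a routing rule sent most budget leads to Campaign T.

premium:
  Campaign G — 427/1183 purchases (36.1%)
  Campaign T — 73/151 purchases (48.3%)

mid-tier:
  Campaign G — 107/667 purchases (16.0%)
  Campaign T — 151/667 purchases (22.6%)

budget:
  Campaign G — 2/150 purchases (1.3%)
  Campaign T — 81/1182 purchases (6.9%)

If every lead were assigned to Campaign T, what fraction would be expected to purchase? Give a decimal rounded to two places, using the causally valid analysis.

0.26

Within every customer segment level Campaign T has the higher rate, yet pooled Campaign G does — Simpson's reversal.
The imbalance in customer segment arose from how leads were allocated, not from anything the campaign did; and customer segment independently affects the outcome. The pooled gap is confounded — condition on customer segment.
Standardising Campaign T to the population customer segment mix: 0.334·73/151 + 0.334·151/667 + 0.333·81/1182 = 0.260.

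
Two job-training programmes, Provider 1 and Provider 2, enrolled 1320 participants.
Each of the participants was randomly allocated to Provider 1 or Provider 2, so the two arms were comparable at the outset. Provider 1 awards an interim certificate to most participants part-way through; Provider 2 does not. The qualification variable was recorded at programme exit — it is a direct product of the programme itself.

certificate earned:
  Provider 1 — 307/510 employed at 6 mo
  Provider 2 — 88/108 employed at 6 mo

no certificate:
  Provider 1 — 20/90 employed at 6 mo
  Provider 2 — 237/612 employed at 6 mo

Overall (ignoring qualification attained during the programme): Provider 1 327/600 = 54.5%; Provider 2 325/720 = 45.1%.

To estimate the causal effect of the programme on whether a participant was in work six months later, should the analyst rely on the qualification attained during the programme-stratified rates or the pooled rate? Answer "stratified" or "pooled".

Within every qualification attained during the programme level Provider 2 has the higher rate, yet pooled Provider 1 does — Simpson's reversal.
Qualification attained during the programme is recorded after the programme and is itself shifted by it — it sits on the causal path from programme to outcome. Conditioning on a mediator would strip out part of the effect we want; the pooled comparison gives the total causal effect.
Pooled: Provider 1 54.5% vs Provider 2 45.1%; Provider 1 is higher overall.

pooled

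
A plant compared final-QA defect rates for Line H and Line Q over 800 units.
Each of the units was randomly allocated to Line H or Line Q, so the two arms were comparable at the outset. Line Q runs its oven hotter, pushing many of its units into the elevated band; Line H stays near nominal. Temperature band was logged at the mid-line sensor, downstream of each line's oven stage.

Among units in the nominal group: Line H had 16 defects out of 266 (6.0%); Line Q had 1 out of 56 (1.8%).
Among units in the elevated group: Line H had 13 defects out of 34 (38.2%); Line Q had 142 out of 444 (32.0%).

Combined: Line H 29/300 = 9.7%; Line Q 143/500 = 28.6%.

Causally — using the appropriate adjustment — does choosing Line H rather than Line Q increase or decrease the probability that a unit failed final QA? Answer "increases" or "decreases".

Because the line influences in-process temperature band, in-process temperature band is a post-treatment mediator, not a confounder. Stratifying on it would bias the estimate; the causal effect is the crude pooled difference.
Pooled: Line H 9.7% vs Line Q 28.6%; Line H is lower overall.

decreases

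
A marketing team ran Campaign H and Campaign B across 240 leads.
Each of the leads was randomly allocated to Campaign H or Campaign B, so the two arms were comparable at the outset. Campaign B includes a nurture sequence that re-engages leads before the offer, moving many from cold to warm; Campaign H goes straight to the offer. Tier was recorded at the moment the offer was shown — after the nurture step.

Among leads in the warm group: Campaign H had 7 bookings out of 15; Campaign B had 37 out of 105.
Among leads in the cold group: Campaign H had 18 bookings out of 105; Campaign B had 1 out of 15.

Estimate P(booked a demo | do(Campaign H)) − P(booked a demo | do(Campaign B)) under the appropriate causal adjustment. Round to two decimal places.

Engagement tier is downstream of the campaign. One should not condition on a consequence of treatment, so the overall rates are the right comparison.
The causal difference is the pooled difference: 0.208 − 0.317 = -0.108.

-0.11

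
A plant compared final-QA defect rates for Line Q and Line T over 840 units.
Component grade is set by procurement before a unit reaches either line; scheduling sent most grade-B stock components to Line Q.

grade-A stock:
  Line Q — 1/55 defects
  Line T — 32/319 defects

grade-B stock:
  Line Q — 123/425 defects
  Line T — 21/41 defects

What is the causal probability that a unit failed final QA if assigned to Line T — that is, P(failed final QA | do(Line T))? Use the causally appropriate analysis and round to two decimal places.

Nothing the line does changes component grade; the imbalance is an allocation artefact. With component grade also predicting the outcome, the pooled figure is confounded, and the within-stratum comparison is the causal one.
Standardising Line T to the population component grade mix: 0.445·32/319 + 0.555·21/41 = 0.329.

0.33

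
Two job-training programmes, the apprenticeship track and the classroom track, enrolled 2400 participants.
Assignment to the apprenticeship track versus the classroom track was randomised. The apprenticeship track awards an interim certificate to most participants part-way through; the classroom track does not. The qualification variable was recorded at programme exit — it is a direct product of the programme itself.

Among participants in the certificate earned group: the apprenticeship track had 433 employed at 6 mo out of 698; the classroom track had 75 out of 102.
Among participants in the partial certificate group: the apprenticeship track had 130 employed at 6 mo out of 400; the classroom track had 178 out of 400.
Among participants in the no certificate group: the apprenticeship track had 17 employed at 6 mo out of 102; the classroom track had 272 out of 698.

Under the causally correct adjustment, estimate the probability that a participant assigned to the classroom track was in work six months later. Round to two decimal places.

The stratified and pooled comparisons disagree (the classroom track wins within each qualification attained during the programme; the apprenticeship track wins overall), so the answer turns on the causal role of qualification attained during the programme.
The distribution of qualification attained during the programme is itself part of what the programme does — it is an intermediate outcome. Holding it fixed would remove that part of the effect; the total effect is the pooled difference.
So P(outcome | do(the classroom track)) is just the pooled rate for the classroom track: 525/1200 = 0.438.

0.44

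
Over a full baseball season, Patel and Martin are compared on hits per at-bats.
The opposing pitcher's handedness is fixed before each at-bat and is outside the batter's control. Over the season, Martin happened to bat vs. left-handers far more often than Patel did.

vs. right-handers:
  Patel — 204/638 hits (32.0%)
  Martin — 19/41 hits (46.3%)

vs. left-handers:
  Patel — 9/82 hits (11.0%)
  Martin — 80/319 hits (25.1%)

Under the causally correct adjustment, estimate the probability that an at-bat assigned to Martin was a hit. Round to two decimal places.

0.38

Nothing the player does changes pitcher handedness; the imbalance is an allocation artefact. With pitcher handedness also predicting the outcome, the pooled figure is confounded, and the within-stratum comparison is the causal one.
Standardising Martin to the population pitcher handedness mix: 0.629·19/41 + 0.371·80/319 = 0.384.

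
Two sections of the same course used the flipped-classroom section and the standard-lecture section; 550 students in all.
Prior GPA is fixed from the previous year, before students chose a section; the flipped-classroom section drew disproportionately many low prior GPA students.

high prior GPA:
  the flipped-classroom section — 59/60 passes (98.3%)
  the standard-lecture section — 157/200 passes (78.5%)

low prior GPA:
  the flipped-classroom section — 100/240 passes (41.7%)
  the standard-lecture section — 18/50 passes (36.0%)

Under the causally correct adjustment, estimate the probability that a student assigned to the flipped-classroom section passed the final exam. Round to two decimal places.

The prior GPA band-specific comparison favours the flipped-classroom section throughout, but the pooled figures favour the standard-lecture section. The question is whether to condition on prior GPA band.
Since prior GPA band is a pre-existing factor (not a product of the teaching method) and it affects the outcome on its own, it is a confounder. The stratified rates, not the pooled rate, identify the causal effect.
Standardising the flipped-classroom section to the population prior GPA band mix: 0.473·59/60 + 0.527·100/240 = 0.685.

0.68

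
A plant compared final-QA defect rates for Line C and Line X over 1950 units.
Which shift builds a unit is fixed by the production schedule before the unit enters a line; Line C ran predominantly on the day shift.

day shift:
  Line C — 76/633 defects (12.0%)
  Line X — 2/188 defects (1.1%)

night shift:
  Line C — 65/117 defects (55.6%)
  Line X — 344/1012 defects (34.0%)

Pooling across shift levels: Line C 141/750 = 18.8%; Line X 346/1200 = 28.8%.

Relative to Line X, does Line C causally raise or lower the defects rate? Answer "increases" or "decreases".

The stratified and pooled comparisons disagree (Line X wins within each shift; Line C wins overall), so the answer turns on the causal role of shift.
Shift satisfies the back-door criterion: it is not a descendant of the line, and it blocks the spurious path from line to outcome. Adjusting for it (i.e., using the within-shift rates) gives the causal effect.
Within each level — day shift: 12.0% vs 1.1%; night shift: 55.6% vs 34.0% — Line X is lower every time.

increases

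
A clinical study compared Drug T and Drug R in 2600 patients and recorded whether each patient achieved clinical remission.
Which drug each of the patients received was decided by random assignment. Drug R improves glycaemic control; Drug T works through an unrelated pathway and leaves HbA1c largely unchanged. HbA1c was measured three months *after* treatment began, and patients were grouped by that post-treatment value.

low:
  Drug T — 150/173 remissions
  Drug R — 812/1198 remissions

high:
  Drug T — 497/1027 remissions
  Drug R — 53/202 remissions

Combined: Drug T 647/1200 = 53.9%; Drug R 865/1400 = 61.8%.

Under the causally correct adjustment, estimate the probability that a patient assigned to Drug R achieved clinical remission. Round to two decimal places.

0.62

The stratified and pooled comparisons disagree (Drug T wins within each HbA1c; Drug R wins overall), so the answer turns on the causal role of HbA1c.
HbA1c is recorded after the drug and is itself shifted by it — it sits on the causal path from drug to outcome. Conditioning on a mediator would strip out part of the effect we want; the pooled comparison gives the total causal effect.
So P(outcome | do(Drug R)) is just the pooled rate for Drug R: 865/1400 = 0.618.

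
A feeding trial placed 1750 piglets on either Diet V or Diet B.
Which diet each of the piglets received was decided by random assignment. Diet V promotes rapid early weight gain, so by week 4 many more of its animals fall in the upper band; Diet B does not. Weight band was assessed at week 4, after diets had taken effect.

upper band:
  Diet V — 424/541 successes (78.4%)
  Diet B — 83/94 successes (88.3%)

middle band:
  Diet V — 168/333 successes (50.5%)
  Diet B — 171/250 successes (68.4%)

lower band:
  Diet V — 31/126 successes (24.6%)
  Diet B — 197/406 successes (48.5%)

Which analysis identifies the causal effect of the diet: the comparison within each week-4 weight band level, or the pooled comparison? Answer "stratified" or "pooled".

Stratifying would compare diets among piglets the diets themselves sorted into week-4 weight band groups — a form of selection on an intermediate. The unconditioned pooled rates give the total causal effect.
Pooled: Diet V 62.3% vs Diet B 60.1%; Diet V is higher overall.

pooled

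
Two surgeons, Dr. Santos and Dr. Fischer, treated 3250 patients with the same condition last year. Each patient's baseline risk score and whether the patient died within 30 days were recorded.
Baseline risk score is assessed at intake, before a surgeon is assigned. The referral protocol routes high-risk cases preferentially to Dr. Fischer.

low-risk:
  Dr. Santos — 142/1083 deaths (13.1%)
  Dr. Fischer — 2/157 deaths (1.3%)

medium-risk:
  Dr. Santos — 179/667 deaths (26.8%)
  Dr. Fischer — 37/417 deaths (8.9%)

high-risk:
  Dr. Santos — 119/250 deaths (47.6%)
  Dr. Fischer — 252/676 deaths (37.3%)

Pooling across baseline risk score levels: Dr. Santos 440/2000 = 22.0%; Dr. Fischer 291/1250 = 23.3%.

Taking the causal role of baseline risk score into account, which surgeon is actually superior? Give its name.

Dr. Fischer

Nothing the surgeon does changes baseline risk score; the imbalance is an allocation artefact. With baseline risk score also predicting the outcome, the pooled figure is confounded, and the within-stratum comparison is the causal one.
Within each level — low-risk: 13.1% vs 1.3%; medium-risk: 26.8% vs 8.9%; high-risk: 47.6% vs 37.3% — Dr. Fischer is lower every time.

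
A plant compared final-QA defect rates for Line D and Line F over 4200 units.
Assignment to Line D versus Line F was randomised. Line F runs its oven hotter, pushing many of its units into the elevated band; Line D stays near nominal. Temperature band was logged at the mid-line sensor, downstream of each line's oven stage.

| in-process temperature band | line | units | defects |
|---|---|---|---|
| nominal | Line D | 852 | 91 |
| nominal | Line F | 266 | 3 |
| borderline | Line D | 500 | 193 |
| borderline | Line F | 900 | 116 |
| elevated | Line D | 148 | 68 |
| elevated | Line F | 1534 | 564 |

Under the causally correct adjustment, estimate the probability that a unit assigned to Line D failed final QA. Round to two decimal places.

The stratified and pooled comparisons disagree (Line F wins within each in-process temperature band; Line D wins overall), so the answer turns on the causal role of in-process temperature band.
In-process temperature band is recorded after the line and is itself shifted by it — it sits on the causal path from line to outcome. Conditioning on a mediator would strip out part of the effect we want; the pooled comparison gives the total causal effect.
So P(outcome | do(Line D)) is just the pooled rate for Line D: 352/1500 = 0.235.

0.23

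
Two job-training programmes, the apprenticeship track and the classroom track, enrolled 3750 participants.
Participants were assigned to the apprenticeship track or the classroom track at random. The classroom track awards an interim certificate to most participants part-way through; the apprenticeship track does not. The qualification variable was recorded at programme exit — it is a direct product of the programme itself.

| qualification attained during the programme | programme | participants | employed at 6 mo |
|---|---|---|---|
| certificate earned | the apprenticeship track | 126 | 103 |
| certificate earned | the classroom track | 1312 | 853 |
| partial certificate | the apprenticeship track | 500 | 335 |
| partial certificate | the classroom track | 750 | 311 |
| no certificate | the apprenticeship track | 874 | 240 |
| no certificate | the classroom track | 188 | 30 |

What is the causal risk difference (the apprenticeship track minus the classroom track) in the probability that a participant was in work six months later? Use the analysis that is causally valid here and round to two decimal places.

the apprenticeship track is higher inside every qualification attained during the programme stratum but the classroom track is higher in aggregate. Whether to stratify depends on how qualification attained during the programme relates to the programme.
Qualification attained during the programme here is a post-treatment variable shaped by the programme; conditioning on it would introduce bias rather than remove it. The overall comparison is the causal one.
The causal difference is the pooled difference: 0.452 − 0.531 = -0.079.

-0.08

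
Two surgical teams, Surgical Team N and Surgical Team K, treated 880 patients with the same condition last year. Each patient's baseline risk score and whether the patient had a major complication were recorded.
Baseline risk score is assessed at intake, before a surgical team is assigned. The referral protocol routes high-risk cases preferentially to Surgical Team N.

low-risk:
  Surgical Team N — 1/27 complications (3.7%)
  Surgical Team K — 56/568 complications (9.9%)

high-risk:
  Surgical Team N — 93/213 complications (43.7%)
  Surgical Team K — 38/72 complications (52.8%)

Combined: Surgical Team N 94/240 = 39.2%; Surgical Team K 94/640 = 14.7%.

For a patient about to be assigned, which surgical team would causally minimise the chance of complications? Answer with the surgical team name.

Surgical Team N is lower inside every baseline risk score stratum but Surgical Team K is lower in aggregate. Whether to stratify depends on how baseline risk score relates to the surgical team.
Nothing the surgical team does changes baseline risk score; the imbalance is an allocation artefact. With baseline risk score also predicting the outcome, the pooled figure is confounded, and the within-stratum comparison is the causal one.
Within each level — low-risk: 3.7% vs 9.9%; high-risk: 43.7% vs 52.8% — Surgical Team N is lower every time.

Surgical Team N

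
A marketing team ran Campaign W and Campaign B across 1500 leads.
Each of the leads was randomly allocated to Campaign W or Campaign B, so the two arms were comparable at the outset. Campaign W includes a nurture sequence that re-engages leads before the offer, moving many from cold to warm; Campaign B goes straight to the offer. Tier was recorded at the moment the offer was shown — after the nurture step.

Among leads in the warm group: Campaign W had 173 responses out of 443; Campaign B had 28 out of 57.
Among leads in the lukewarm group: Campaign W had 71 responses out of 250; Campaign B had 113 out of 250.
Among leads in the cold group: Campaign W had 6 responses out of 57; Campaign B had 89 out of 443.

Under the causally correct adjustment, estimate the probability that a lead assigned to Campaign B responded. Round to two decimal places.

0.31

Campaign B is higher inside every engagement tier stratum but Campaign W is higher in aggregate. Whether to stratify depends on how engagement tier relates to the campaign.
Engagement tier here is a post-treatment variable shaped by the campaign; conditioning on it would introduce bias rather than remove it. The overall comparison is the causal one.
So P(outcome | do(Campaign B)) is just the pooled rate for Campaign B: 230/750 = 0.307.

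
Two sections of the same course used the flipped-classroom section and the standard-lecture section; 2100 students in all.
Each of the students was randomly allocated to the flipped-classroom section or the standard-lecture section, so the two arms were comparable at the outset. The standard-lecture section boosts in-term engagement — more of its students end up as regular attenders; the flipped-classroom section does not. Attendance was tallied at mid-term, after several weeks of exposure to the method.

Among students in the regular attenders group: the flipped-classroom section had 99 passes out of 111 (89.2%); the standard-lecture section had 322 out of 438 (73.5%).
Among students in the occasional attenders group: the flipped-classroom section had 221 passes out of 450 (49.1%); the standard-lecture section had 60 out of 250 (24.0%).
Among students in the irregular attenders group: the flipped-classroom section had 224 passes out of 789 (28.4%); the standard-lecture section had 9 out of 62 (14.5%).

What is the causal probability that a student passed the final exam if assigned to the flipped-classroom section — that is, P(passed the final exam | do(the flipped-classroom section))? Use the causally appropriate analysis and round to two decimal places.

The stratified and pooled comparisons disagree (the flipped-classroom section wins within each mid-term attendance; the standard-lecture section wins overall), so the answer turns on the causal role of mid-term attendance.
Mid-term attendance here is a post-treatment variable shaped by the teaching method; conditioning on it would introduce bias rather than remove it. The overall comparison is the causal one.
So P(outcome | do(the flipped-classroom section)) is just the pooled rate for the flipped-classroom section: 544/1350 = 0.403.

0.40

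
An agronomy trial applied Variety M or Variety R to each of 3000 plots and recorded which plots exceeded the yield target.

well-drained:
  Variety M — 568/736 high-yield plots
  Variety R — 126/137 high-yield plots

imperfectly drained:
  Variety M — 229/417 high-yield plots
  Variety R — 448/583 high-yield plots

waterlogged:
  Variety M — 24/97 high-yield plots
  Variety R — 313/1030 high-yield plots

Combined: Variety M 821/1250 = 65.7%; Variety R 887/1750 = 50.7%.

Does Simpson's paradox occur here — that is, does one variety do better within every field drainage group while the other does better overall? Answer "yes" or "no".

Within each field drainage level (well-drained 77.2% vs 92.0%; imperfectly drained 54.9% vs 76.8%; waterlogged 24.7% vs 30.4%), Variety R has the higher rate every time. Pooled: 65.7% vs 50.7% — Variety M has the higher rate overall. The two comparisons disagree.

yes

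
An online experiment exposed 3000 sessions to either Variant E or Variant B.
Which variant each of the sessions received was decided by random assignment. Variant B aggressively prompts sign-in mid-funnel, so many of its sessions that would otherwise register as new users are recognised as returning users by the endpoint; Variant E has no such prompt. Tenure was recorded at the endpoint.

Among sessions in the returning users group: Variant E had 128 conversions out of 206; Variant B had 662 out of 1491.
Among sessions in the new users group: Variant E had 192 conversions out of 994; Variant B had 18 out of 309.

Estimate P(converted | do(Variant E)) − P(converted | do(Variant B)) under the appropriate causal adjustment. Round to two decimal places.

-0.11

User tenure is recorded after the variant and is itself shifted by it — it sits on the causal path from variant to outcome. Conditioning on a mediator would strip out part of the effect we want; the pooled comparison gives the total causal effect.
The causal difference is the pooled difference: 0.267 − 0.378 = -0.111.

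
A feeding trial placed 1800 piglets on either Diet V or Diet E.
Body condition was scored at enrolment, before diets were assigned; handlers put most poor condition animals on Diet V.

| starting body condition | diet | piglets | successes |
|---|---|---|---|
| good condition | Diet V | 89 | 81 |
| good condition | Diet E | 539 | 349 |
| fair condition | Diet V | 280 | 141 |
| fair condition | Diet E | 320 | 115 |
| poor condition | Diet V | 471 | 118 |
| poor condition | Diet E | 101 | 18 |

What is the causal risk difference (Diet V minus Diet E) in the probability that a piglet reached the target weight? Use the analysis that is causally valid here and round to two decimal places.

Starting body condition differs across diets for reasons unrelated to any effect of the diet itself, and it separately predicts the outcome — a classic confounder. We must compare within starting body condition levels.
Adjusting over the population distribution of starting body condition: 0.349·(0.910−0.647) + 0.333·(0.504−0.359) + 0.318·(0.251−0.178) = +0.163.

+0.16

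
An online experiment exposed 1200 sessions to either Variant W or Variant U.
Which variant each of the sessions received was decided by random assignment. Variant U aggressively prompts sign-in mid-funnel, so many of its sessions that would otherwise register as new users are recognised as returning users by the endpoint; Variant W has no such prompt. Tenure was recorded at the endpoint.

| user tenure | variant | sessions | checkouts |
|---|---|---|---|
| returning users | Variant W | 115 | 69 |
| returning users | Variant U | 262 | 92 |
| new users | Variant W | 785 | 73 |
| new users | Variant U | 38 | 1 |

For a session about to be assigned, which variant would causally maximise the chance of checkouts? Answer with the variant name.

Variant U

The stratified and pooled comparisons disagree (Variant W wins within each user tenure; Variant U wins overall), so the answer turns on the causal role of user tenure.
User tenure is recorded after the variant and is itself shifted by it — it sits on the causal path from variant to outcome. Conditioning on a mediator would strip out part of the effect we want; the pooled comparison gives the total causal effect.
Pooled: Variant W 15.8% vs Variant U 31.0%; Variant U is higher overall.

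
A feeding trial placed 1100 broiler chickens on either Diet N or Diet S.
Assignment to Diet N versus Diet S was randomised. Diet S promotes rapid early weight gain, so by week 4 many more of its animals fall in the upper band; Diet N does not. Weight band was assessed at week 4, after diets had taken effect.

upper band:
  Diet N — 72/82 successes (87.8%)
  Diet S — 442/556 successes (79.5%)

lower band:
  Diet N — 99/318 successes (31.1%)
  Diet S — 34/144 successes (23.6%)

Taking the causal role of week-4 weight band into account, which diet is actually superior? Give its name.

Diet S

The distribution of week-4 weight band is itself part of what the diet does — it is an intermediate outcome. Holding it fixed would remove that part of the effect; the total effect is the pooled difference.
Pooled: Diet N 42.8% vs Diet S 68.0%; Diet S is higher overall.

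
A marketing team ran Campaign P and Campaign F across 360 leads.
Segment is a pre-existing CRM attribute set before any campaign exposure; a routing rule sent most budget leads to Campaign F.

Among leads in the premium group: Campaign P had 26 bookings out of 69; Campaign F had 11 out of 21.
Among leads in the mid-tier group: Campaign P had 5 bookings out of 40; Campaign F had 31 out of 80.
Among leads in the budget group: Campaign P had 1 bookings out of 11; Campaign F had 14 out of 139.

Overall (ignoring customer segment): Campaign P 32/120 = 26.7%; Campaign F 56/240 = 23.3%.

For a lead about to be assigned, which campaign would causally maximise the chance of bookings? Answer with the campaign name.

Customer segment is set before the campaign has any effect — it is not caused by the campaign — and it independently drives the outcome. That makes it a confounder, so the causal comparison is within customer segment levels.
Within each level — premium: 37.7% vs 52.4%; mid-tier: 12.5% vs 38.8%; budget: 9.1% vs 10.1% — Campaign F is higher every time.

Campaign F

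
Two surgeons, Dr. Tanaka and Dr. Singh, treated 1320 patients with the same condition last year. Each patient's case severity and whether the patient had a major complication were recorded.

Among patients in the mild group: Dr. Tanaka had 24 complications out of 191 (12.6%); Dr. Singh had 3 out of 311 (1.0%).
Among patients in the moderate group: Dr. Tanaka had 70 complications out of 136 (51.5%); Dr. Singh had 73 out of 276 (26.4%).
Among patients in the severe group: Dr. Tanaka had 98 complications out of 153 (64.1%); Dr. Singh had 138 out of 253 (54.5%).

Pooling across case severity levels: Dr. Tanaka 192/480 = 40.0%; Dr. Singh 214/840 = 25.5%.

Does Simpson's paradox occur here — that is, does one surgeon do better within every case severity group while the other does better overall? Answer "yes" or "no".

Within each case severity level (mild 12.6% vs 1.0%; moderate 51.5% vs 26.4%; severe 64.1% vs 54.5%), Dr. Singh has the lower rate every time. Pooled: 40.0% vs 25.5% — Dr. Singh has the lower rate overall. They agree.

no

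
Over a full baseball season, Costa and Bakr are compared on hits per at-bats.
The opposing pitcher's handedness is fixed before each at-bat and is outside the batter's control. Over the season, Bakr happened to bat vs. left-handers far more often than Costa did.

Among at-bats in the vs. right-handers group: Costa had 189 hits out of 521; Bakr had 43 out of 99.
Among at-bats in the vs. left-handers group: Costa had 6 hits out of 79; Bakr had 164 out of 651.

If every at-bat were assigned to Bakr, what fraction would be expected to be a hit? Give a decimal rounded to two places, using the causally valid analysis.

Pitcher handedness is set before the player has any effect — it is not caused by the player — and it independently drives the outcome. That makes it a confounder, so the causal comparison is within pitcher handedness levels.
Standardising Bakr to the population pitcher handedness mix: 0.459·43/99 + 0.541·164/651 = 0.336.

0.34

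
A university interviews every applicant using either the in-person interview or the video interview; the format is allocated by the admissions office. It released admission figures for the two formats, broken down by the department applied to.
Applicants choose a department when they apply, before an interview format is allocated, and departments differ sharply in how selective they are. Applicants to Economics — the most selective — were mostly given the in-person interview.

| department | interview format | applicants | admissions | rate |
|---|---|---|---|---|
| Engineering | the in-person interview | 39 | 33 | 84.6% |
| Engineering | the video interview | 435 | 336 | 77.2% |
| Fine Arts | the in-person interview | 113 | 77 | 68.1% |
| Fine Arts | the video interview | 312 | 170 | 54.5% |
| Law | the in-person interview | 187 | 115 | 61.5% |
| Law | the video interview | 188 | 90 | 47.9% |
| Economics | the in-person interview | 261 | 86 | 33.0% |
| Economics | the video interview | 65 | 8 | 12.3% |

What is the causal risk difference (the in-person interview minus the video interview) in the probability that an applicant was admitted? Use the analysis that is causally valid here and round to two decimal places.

Within every department level the in-person interview has the higher rate, yet pooled the video interview does — Simpson's reversal.
Department is set before the interview format has any effect — it is not caused by the interview format — and it independently drives the outcome. That makes it a confounder, so the causal comparison is within department levels.
Adjusting over the population distribution of department: 0.296·(0.846−0.772) + 0.266·(0.681−0.545) + 0.234·(0.615−0.479) + 0.204·(0.330−0.123) = +0.132.

+0.13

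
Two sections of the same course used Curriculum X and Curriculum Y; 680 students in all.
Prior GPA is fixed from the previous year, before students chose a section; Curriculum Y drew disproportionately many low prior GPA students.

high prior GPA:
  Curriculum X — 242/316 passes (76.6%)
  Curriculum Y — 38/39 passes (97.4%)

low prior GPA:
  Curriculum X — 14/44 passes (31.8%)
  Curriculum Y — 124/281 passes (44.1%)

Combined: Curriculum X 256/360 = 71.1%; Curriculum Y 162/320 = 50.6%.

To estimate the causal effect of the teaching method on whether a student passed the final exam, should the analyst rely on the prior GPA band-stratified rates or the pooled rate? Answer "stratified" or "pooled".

Within every prior GPA band level Curriculum Y has the higher rate, yet pooled Curriculum X does — Simpson's reversal.
Prior GPA band differs across teaching methods for reasons unrelated to any effect of the teaching method itself, and it separately predicts the outcome — a classic confounder. We must compare within prior GPA band levels.
Within each level — high prior GPA: 76.6% vs 97.4%; low prior GPA: 31.8% vs 44.1% — Curriculum Y is higher every time.

stratified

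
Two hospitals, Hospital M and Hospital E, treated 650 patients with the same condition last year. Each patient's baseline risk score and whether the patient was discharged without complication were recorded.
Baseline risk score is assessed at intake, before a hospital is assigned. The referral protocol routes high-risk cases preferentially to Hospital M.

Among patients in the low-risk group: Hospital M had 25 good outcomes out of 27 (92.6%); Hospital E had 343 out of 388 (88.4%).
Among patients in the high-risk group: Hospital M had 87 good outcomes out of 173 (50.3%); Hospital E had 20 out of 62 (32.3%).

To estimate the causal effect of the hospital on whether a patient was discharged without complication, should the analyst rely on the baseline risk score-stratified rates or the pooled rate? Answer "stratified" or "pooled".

stratified

The stratified and pooled comparisons disagree (Hospital M wins within each baseline risk score; Hospital E wins overall), so the answer turns on the causal role of baseline risk score.
Since baseline risk score is a pre-existing factor (not a product of the hospital) and it affects the outcome on its own, it is a confounder. The stratified rates, not the pooled rate, identify the causal effect.
Within each level — low-risk: 92.6% vs 88.4%; high-risk: 50.3% vs 32.3% — Hospital M is higher every time.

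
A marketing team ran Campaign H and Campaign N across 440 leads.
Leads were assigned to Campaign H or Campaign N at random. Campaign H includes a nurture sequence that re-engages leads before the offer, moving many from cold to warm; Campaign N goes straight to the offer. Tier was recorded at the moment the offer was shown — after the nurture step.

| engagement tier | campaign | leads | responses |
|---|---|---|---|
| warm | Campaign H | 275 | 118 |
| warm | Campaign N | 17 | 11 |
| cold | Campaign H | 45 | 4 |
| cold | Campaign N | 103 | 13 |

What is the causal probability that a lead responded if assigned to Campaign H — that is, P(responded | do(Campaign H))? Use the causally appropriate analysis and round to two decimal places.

The distribution of engagement tier is itself part of what the campaign does — it is an intermediate outcome. Holding it fixed would remove that part of the effect; the total effect is the pooled difference.
So P(outcome | do(Campaign H)) is just the pooled rate for Campaign H: 122/320 = 0.381.

0.38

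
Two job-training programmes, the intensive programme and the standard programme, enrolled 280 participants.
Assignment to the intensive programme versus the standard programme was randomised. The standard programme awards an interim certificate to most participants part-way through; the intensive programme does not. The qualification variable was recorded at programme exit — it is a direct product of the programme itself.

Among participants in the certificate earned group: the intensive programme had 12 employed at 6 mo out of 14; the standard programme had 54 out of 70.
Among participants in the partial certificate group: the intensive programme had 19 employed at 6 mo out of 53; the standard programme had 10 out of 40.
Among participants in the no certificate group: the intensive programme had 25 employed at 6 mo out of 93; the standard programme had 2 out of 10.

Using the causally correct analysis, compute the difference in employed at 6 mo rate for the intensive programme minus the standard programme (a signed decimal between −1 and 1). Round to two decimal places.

-0.20

Within every qualification attained during the programme level the intensive programme has the higher rate, yet pooled the standard programme does — Simpson's reversal.
Qualification attained during the programme is recorded after the programme and is itself shifted by it — it sits on the causal path from programme to outcome. Conditioning on a mediator would strip out part of the effect we want; the pooled comparison gives the total causal effect.
The causal difference is the pooled difference: 0.350 − 0.550 = -0.200.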